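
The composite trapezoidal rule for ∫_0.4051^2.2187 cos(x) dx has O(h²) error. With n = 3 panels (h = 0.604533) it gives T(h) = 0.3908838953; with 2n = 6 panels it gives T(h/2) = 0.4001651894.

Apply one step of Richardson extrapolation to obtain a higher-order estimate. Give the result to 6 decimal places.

r = 2: numerator weight 4, denominator 3.
Numerator 4*A(h/2) − A(h) = 4*0.4001651894 − 0.3908838953 = 1.2097768623
Extrapolated: 1.2097768623 / 3 = 0.4032589541

0.403259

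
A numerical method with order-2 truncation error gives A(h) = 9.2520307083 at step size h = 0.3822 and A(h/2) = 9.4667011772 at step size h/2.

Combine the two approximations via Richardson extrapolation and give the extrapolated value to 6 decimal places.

Error is O(h^2); halving h shrinks it by 2^2 = 4.
Weighted: 37.8668047088 − 9.2520307083 = 28.6147740005
Denominator 4 − 1 = 3.
Result: 9.5382580002

9.538258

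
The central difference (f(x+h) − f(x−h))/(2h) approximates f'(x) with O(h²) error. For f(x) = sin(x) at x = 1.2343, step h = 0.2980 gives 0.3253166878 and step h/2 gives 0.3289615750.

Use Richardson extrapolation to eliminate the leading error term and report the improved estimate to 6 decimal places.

0.330177

With r = 2 the leading error scales as h^2, so the weight is 2^2 = 4.
4·0.3289615750 = 1.3158463000; 1.3158463000 − 0.3253166878 = 0.9905296122
Denominator 4 − 1 = 3.
Result: 0.3301765374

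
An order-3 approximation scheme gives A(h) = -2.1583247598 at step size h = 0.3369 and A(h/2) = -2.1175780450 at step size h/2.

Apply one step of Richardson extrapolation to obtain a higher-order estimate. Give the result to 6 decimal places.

-2.111757

The method has order 3: 2^3 = 8.
Numerator 8×A(h/2) − A(h) = 8×(-2.1175780450) − (-2.1583247598) = -14.7822996002
(-14.7822996002) ÷ 7 = -2.1117570857
Correction |R − A(h/2)| = 5.821e-03; gap |A(h/2) − A(h)| = 4.075e-02.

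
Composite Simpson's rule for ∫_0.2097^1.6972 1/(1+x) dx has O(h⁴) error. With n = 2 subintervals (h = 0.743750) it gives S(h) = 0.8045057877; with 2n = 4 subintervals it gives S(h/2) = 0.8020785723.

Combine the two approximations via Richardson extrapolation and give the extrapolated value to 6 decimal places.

0.801917

The method has order 4: 2^4 = 16.
Weighted: 12.8332571568 − 0.8045057877 = 12.0287513691
R = 12.0287513691/15 = 0.8019167579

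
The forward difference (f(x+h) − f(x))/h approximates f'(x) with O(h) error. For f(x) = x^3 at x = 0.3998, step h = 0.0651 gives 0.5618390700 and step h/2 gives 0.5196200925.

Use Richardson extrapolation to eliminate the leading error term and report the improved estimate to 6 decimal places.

Order 1 gives 2^r = 2 and 2^r − 1 = 1.
2·0.5196200925 = 1.0392401850; subtract 0.5618390700 → 0.4774011150
Denominator 2 − 1 = 1.
So the Richardson estimate is 0.4774011150.
Shift from A(h/2): −0.0422189775.

0.477401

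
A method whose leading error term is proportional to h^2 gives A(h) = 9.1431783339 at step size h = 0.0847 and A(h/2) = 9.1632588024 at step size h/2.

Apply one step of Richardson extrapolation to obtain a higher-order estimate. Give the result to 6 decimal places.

9.169952

r = 2: numerator weight 4, denominator 3.
4·9.1632588024 = 36.6530352096; subtract 9.1431783339 → 27.5098568757
27.5098568757 ÷ 3 = 9.1699522919
Correction |R − A(h/2)| = 6.693e-03; gap |A(h/2) − A(h)| = 2.008e-02.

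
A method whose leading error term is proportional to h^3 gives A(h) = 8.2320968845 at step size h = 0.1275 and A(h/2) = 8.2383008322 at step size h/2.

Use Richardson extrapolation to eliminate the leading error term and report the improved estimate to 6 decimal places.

8.239187

With r = 3 the leading error scales as h^3, so the weight is 2^3 = 8.
Weighted: 65.9064066576 − 8.2320968845 = 57.6743097731
R = 57.6743097731/7 = 8.2391871104
Gap between inputs: 6.204e-03; correction applied: +0.0008862782.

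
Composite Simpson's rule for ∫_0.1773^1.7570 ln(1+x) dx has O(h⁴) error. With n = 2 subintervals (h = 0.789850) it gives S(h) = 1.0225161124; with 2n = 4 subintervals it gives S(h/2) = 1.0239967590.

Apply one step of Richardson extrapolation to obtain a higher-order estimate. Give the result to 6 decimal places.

With r = 4 the leading error scales as h^4, so the weight is 2^4 = 16.
Top: 16(1.0239967590) − (1.0225161124) = 15.3614320316
R = 15.3614320316/15 = 1.0240954688

1.024095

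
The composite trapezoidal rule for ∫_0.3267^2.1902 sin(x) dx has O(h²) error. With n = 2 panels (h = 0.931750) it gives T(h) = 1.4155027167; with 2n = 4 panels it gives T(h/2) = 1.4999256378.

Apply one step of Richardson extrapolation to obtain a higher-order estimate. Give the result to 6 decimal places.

Error is O(h^2); halving h shrinks it by 2^2 = 4.
2^2 × A(h/2) = 5.9997025512; minus A(h) gives 4.5841998345.
Extrapolated: 4.5841998345 / 3 = 1.5280666115

1.528067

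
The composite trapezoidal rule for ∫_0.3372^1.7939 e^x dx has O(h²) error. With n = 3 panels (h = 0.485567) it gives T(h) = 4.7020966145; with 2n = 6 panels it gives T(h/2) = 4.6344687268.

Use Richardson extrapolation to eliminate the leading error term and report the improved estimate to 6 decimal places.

r = 2, so 2^r = 4.
Numerator 4·A(h/2) − A(h) = 4·4.6344687268 − 4.7020966145 = 13.8357782927
Denominator 4 − 1 = 3.
(4·4.6344687268 − 4.7020966145)/(4 − 1) = 4.6119260976

4.611926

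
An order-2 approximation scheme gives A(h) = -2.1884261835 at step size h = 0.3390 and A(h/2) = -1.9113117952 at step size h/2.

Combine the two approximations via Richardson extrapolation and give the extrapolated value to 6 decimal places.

-1.818940

Error is O(h^2); halving h shrinks it by 2^2 = 4.
Top: 4(-1.9113117952) − (-2.1884261835) = -5.4568209973
R = (-5.4568209973)/3 = -1.8189403324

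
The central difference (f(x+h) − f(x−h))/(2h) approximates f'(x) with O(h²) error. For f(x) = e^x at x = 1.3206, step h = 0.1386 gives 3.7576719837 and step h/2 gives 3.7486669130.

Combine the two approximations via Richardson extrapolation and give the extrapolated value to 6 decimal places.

Order 2 gives 2^r = 4 and 2^r − 1 = 3.
Top: 4(3.7486669130) − (3.7576719837) = 11.2369956683
Divide by 2^2 − 1 = 3.
Extrapolated: 11.2369956683 / 3 = 3.7456652228
Gap between inputs: 9.005e-03; correction applied: −0.0030016902.

3.745665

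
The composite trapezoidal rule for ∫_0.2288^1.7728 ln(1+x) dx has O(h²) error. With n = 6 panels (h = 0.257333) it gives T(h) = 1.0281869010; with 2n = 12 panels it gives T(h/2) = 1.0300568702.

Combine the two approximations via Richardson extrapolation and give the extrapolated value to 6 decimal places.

Leading term ∝ h^2; use weight 4 = 2^2.
Top: 4(1.0300568702) − (1.0281869010) = 3.0920405798
3.0920405798 ÷ 3 = 1.0306801933

1.030680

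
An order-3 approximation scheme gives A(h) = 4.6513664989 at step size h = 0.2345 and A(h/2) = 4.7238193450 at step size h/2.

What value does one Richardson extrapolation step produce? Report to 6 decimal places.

4.734170

Order 3 gives 2^r = 8 and 2^r − 1 = 7.
8×4.7238193450 − 4.6513664989 = 33.1391882611
Divide by 2^3 − 1 = 7.
Extrapolated: 33.1391882611 / 7 = 4.7341697516
Shift from A(h/2): +0.0103504066.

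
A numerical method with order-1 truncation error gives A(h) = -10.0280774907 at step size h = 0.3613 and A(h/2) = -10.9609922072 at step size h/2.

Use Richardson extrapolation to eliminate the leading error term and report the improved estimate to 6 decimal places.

Error is O(h^1); halving h shrinks it by 2^1 = 2.
2*(-10.9609922072) − (-10.0280774907) = -11.8939069237
Extrapolated: (-11.8939069237) / 1 = -11.8939069237
Correction |R − A(h/2)| = 9.329e-01; gap |A(h/2) − A(h)| = 9.329e-01.

-11.893907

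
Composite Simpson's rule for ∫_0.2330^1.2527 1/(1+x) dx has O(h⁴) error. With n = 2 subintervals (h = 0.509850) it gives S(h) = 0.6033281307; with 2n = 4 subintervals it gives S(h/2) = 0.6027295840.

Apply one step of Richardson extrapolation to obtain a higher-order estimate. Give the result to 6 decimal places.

Leading term ∝ h^4; use weight 16 = 2^4.
16 × 0.6027295840 − 0.6033281307 = 9.0403452133
Denominator 16 − 1 = 15.
9.0403452133 ÷ 15 = 0.6026896809
Shift from A(h/2): −0.0000399031.

0.602690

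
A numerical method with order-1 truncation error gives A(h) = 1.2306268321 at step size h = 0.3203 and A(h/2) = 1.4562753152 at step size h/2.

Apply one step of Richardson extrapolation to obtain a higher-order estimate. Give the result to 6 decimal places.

1.681924

Error is O(h^1); halving h shrinks it by 2^1 = 2.
Numerator 2×A(h/2) − A(h) = 2×1.4562753152 − 1.2306268321 = 1.6819237983
Denominator 2 − 1 = 1.
Result: 1.6819237983
Gap between inputs: 2.256e-01; correction applied: +0.2256484831.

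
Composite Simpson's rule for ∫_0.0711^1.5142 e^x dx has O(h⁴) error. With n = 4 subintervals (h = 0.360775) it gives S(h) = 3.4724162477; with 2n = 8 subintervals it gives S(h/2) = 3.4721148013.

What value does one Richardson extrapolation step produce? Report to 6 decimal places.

3.472095

Leading term ∝ h^4; use weight 16 = 2^4.
A(h/2) − A(h) = 3.4721148013 − 3.4724162477 = -0.0003014464
Correction (A(h/2) − A(h))/(16 − 1) = (-0.0003014464)/15 = -0.0000200964
R = A(h/2) + (A(h/2) − A(h))/15 = 3.4721148013 − 0.0000200964 = 3.4720947049
Correction |R − A(h/2)| = 2.010e-05; gap |A(h/2) − A(h)| = 3.014e-04.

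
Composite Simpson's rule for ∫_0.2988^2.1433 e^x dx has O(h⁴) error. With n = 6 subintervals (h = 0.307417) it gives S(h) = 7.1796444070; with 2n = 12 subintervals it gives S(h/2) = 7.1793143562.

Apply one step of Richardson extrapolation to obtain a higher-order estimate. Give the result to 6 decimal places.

7.179292

With r = 4 the leading error scales as h^4, so the weight is 2^4 = 16.
16 × 7.1793143562 − 7.1796444070 = 107.6893852922
Extrapolated: 107.6893852922 / 15 = 7.1792923528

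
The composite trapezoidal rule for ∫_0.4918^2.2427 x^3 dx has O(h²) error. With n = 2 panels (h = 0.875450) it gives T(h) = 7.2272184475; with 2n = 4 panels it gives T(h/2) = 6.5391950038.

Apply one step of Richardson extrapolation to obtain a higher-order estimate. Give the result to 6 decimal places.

6.309854

Error is O(h^2); halving h shrinks it by 2^2 = 4.
Numerator 4×A(h/2) − A(h) = 4×6.5391950038 − 7.2272184475 = 18.9295615677
Divide by 2^2 − 1 = 3.
R = 18.9295615677/3 = 6.3098538559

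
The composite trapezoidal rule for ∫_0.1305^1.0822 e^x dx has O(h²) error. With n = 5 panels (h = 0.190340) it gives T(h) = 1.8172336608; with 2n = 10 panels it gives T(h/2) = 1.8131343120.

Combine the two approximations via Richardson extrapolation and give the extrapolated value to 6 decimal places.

With r = 2 the leading error scales as h^2, so the weight is 2^2 = 4.
4 × 1.8131343120 = 7.2525372480; subtract 1.8172336608 → 5.4353035872
5.4353035872 ÷ 3 = 1.8117678624
Correction |R − A(h/2)| = 1.366e-03; gap |A(h/2) − A(h)| = 4.099e-03.

1.811768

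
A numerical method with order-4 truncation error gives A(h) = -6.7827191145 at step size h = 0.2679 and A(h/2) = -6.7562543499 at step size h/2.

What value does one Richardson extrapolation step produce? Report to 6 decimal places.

Method order is 4; weight 2^4 = 16.
Weighted: (-108.1000695984) − (-6.7827191145) = -101.3173504839
Denominator 16 − 1 = 15.
(-101.3173504839) ÷ 15 = -6.7544900323

-6.754490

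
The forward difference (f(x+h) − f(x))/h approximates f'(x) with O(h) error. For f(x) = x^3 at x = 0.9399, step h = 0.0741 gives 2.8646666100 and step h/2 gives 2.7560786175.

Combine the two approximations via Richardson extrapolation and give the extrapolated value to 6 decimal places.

Order 1 gives 2^r = 2 and 2^r − 1 = 1.
Difference of the inputs: 2.7560786175 − 2.8646666100 = -0.1085879925
Divide by 2^1 − 1 = 1: (-0.1085879925)/1 = -0.1085879925
R = 2.7560786175 − 0.1085879925 = 2.6474906250
Correction |R − A(h/2)| = 1.086e-01; gap |A(h/2) − A(h)| = 1.086e-01.

2.647491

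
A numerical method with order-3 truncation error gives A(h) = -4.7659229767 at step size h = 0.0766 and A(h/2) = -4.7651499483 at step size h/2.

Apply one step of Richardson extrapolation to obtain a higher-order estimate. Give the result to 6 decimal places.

-4.765040

With r = 3 the leading error scales as h^3, so the weight is 2^3 = 8.
2^3 × A(h/2) = -38.1211995864; minus A(h) gives -33.3552766097.
(8 × (-4.7651499483) − (-4.7659229767))/(8 − 1) = -4.7650395157
Gap between inputs: 7.730e-04; correction applied: +0.0001104326.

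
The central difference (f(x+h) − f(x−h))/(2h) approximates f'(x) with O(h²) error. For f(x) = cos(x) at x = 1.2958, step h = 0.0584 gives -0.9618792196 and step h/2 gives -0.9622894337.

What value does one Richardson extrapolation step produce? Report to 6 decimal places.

-0.962426

The method has order 2: 2^2 = 4.
2^2*A(h/2) = -3.8491577348; minus A(h) gives -2.8872785152.
Extrapolated: (-2.8872785152) / 3 = -0.9624261717
Shift from A(h/2): −0.0001367380.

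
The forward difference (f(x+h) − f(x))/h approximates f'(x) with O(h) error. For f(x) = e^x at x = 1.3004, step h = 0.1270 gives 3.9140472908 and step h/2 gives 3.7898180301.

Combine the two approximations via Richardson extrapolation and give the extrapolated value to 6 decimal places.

3.665589

r = 1: numerator weight 2, denominator 1.
Difference of the inputs: 3.7898180301 − 3.9140472908 = -0.1242292607
Divide by 2^1 − 1 = 1: (-0.1242292607)/1 = -0.1242292607
R = 3.7898180301 − 0.1242292607 = 3.6655887694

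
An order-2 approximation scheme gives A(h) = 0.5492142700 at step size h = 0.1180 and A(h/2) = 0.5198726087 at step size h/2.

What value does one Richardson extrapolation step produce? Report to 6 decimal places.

0.510092

Method order is 2; weight 2^2 = 4.
4×0.5198726087 = 2.0794904348; 2.0794904348 − 0.5492142700 = 1.5302761648
(4×0.5198726087 − 0.5492142700)/(4 − 1) = 0.5100920549
Gap between inputs: 2.934e-02; correction applied: −0.0097805538.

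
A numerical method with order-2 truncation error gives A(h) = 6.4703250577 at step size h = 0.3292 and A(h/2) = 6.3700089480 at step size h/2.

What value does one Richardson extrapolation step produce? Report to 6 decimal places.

6.336570

r = 2: numerator weight 4, denominator 3.
4 × 6.3700089480 = 25.4800357920; subtract 6.4703250577 → 19.0097107343
Extrapolated: 19.0097107343 / 3 = 6.3365702448
Gap between inputs: 1.003e-01; correction applied: −0.0334387032.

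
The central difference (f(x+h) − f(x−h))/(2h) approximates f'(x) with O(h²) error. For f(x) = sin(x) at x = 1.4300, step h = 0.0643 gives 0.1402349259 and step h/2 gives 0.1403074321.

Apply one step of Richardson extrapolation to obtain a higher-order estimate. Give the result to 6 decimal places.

0.140332

Leading term ∝ h^2; use weight 4 = 2^2.
A(h/2) − A(h) = 0.1403074321 − 0.1402349259 = 0.0000725062
Correction (A(h/2) − A(h))/(4 − 1) = 0.0000725062/3 = 0.0000241687
R = A(h/2) + (A(h/2) − A(h))/3 = 0.1403074321 + 0.0000241687 = 0.1403316008
Shift from A(h/2): +0.0000241687.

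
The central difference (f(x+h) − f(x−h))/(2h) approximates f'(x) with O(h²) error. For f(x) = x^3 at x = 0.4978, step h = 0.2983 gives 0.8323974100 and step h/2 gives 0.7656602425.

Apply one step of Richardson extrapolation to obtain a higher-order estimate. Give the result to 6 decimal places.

0.743415

The method has order 2: 2^2 = 4.
Numerator 4*A(h/2) − A(h) = 4*0.7656602425 − 0.8323974100 = 2.2302435600
Divide by 2^2 − 1 = 3.
So the Richardson estimate is 0.7434145200.
Shift from A(h/2): −0.0222457225.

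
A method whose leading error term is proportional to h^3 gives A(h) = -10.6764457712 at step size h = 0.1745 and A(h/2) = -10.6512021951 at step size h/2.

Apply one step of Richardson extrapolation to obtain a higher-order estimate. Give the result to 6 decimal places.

-10.647596

Error is O(h^3); halving h shrinks it by 2^3 = 8.
2^3×A(h/2) = -85.2096175608; minus A(h) gives -74.5331717896.
Divide by 2^3 − 1 = 7.
So the Richardson estimate is -10.6475959699.
Correction |R − A(h/2)| = 3.606e-03; gap |A(h/2) − A(h)| = 2.524e-02.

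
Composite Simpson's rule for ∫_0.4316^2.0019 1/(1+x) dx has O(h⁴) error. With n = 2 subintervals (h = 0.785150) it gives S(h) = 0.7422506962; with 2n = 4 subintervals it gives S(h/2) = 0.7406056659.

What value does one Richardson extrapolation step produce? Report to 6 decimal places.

0.740496

Leading term ∝ h^4; use weight 16 = 2^4.
Difference of the inputs: 0.7406056659 − 0.7422506962 = -0.0016450303
Divide by 2^4 − 1 = 15: (-0.0016450303)/15 = -0.0001096687
R = A(h/2) + (A(h/2) − A(h))/15 = 0.7406056659 − 0.0001096687 = 0.7404959972
Correction |R − A(h/2)| = 1.097e-04; gap |A(h/2) − A(h)| = 1.645e-03.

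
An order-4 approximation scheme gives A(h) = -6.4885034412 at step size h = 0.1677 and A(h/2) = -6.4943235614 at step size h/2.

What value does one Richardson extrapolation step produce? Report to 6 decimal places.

-6.494712

r = 4: numerator weight 16, denominator 15.
A(h/2) − A(h) = -6.4943235614 − (-6.4885034412) = -0.0058201202
Correction (A(h/2) − A(h))/(16 − 1) = (-0.0058201202)/15 = -0.0003880080
R = A(h/2) + (A(h/2) − A(h))/15 = -6.4943235614 − 0.0003880080 = -6.4947115694
Correction |R − A(h/2)| = 3.880e-04; gap |A(h/2) − A(h)| = 5.820e-03.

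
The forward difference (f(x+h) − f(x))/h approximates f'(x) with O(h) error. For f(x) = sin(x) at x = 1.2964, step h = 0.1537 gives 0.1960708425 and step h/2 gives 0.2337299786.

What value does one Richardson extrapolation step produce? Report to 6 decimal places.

Error is O(h^1); halving h shrinks it by 2^1 = 2.
2×0.2337299786 = 0.4674599572; 0.4674599572 − 0.1960708425 = 0.2713891147
R = 0.2713891147/1 = 0.2713891147

0.271389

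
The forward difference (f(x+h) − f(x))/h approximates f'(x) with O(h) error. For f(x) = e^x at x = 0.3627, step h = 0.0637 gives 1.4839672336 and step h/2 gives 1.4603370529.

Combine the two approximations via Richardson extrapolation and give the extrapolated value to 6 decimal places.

1.436707

The method has order 1: 2^1 = 2.
2^1 × A(h/2) = 2.9206741058; minus A(h) gives 1.4367068722.
Divide by 2^1 − 1 = 1.
(2 × 1.4603370529 − 1.4839672336)/(2 − 1) = 1.4367068722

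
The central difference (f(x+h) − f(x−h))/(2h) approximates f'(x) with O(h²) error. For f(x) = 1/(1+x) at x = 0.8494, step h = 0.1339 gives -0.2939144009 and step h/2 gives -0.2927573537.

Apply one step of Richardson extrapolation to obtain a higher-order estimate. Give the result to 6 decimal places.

-0.292372

Leading term ∝ h^2; use weight 4 = 2^2.
2^2 × A(h/2) = -1.1710294148; minus A(h) gives -0.8771150139.
Denominator 4 − 1 = 3.
So the Richardson estimate is -0.2923716713.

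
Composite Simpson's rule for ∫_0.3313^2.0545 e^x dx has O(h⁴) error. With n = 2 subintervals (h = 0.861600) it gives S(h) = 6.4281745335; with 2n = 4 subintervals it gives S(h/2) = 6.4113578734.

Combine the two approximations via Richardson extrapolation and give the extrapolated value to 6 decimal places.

6.410237

With r = 4 the leading error scales as h^4, so the weight is 2^4 = 16.
Weighted: 102.5817259744 − 6.4281745335 = 96.1535514409
Divide by 2^4 − 1 = 15.
So the Richardson estimate is 6.4102367627.
Correction |R − A(h/2)| = 1.121e-03; gap |A(h/2) − A(h)| = 1.682e-02.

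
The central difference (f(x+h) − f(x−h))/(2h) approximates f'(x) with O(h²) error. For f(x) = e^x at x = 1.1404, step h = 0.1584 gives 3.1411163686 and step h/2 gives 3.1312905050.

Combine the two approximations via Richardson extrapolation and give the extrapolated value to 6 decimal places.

3.128015

Leading term ∝ h^2; use weight 4 = 2^2.
4*3.1312905050 = 12.5251620200; subtract 3.1411163686 → 9.3840456514
R = 9.3840456514/3 = 3.1280152171
Correction |R − A(h/2)| = 3.275e-03; gap |A(h/2) − A(h)| = 9.826e-03.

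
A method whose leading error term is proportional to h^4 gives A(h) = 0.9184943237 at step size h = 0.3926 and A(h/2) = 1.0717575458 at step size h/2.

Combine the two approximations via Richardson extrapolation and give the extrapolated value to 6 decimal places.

Method order is 4; weight 2^4 = 16.
Weighted: 17.1481207328 − 0.9184943237 = 16.2296264091
16.2296264091 ÷ 15 = 1.0819750939

1.081975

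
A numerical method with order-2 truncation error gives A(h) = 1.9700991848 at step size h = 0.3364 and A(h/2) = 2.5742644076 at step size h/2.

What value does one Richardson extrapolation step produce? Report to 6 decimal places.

Method order is 2; weight 2^2 = 4.
Numerator 4·A(h/2) − A(h) = 4·2.5742644076 − 1.9700991848 = 8.3269584456
Divide by 2^2 − 1 = 3.
Result: 2.7756528152

2.775653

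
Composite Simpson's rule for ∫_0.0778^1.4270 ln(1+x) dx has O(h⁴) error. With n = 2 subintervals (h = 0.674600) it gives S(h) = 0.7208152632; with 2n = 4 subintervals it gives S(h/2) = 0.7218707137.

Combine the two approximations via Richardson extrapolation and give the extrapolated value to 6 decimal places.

The method has order 4: 2^4 = 16.
Weighted: 11.5499314192 − 0.7208152632 = 10.8291161560
Extrapolated: 10.8291161560 / 15 = 0.7219410771
Shift from A(h/2): +0.0000703634.

0.721941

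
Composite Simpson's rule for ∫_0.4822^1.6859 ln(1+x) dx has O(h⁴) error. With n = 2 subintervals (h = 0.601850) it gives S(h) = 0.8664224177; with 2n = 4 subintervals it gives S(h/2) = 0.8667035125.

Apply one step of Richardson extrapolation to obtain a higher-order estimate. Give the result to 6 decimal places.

0.866722

Error is O(h^4); halving h shrinks it by 2^4 = 16.
16·0.8667035125 = 13.8672562000; 13.8672562000 − 0.8664224177 = 13.0008337823
Extrapolated: 13.0008337823 / 15 = 0.8667222522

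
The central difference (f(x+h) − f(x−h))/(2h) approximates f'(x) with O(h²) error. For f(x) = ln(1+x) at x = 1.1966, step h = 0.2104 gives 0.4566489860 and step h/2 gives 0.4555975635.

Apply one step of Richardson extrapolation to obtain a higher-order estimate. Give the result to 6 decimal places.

Error is O(h^2); halving h shrinks it by 2^2 = 4.
4 × 0.4555975635 = 1.8223902540; 1.8223902540 − 0.4566489860 = 1.3657412680
Divide by 2^2 − 1 = 3.
So the Richardson estimate is 0.4552470893.
Correction |R − A(h/2)| = 3.505e-04; gap |A(h/2) − A(h)| = 1.051e-03.

0.455247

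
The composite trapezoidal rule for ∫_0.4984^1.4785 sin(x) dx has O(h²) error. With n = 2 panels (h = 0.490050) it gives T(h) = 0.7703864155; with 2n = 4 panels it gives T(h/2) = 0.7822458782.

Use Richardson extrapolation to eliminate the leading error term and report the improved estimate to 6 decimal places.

Method order is 2; weight 2^2 = 4.
Weighted: 3.1289835128 − 0.7703864155 = 2.3585970973
Divide by 2^2 − 1 = 3.
(4*0.7822458782 − 0.7703864155)/(4 − 1) = 0.7861990324

0.786199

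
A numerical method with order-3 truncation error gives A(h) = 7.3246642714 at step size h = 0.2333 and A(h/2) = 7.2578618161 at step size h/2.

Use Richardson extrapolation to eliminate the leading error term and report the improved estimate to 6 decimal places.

7.248319

r = 3: numerator weight 8, denominator 7.
Difference of the inputs: 7.2578618161 − 7.3246642714 = -0.0668024553
Correction (A(h/2) − A(h))/(8 − 1) = (-0.0668024553)/7 = -0.0095432079
R = 7.2578618161 − 0.0095432079 = 7.2483186082
Gap between inputs: 6.680e-02; correction applied: −0.0095432079.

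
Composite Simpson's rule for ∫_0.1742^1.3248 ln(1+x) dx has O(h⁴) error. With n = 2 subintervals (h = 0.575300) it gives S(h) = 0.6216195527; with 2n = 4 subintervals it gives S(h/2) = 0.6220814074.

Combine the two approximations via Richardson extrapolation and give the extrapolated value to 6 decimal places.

Leading term ∝ h^4; use weight 16 = 2^4.
Numerator 16·A(h/2) − A(h) = 16·0.6220814074 − 0.6216195527 = 9.3316829657
Divide by 2^4 − 1 = 15.
So the Richardson estimate is 0.6221121977.

0.622112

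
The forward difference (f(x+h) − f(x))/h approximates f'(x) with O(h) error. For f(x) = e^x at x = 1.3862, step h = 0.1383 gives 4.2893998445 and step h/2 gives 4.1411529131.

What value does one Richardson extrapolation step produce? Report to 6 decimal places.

3.992906

The method has order 1: 2^1 = 2.
2×4.1411529131 − 4.2893998445 = 3.9929059817
(2×4.1411529131 − 4.2893998445)/(2 − 1) = 3.9929059817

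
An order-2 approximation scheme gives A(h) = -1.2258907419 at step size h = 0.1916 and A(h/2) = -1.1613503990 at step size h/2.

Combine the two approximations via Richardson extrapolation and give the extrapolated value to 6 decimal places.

-1.139837

r = 2, so 2^r = 4.
4·(-1.1613503990) = -4.6454015960; subtract (-1.2258907419) → -3.4195108541
Divide by 2^2 − 1 = 3.
Extrapolated: (-3.4195108541) / 3 = -1.1398369514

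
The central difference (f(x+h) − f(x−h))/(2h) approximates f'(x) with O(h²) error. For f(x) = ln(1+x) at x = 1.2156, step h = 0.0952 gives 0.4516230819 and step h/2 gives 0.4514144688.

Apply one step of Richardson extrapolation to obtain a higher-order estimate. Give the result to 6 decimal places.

The method has order 2: 2^2 = 4.
Difference of the inputs: 0.4514144688 − 0.4516230819 = -0.0002086131
Divide by 2^2 − 1 = 3: (-0.0002086131)/3 = -0.0000695377
R = A(h/2) + (A(h/2) − A(h))/3 = 0.4514144688 − 0.0000695377 = 0.4513449311
Gap between inputs: 2.086e-04; correction applied: −0.0000695377.

0.451345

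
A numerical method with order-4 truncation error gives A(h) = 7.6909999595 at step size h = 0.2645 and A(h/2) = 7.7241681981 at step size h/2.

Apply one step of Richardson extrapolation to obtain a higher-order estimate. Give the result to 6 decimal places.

The method has order 4: 2^4 = 16.
16×7.7241681981 = 123.5866911696; subtract 7.6909999595 → 115.8956912101
Extrapolated: 115.8956912101 / 15 = 7.7263794140
Correction |R − A(h/2)| = 2.211e-03; gap |A(h/2) − A(h)| = 3.317e-02.

7.726379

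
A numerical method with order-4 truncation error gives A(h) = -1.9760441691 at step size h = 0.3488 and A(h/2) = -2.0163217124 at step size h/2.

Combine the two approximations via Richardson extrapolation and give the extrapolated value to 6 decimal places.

-2.019007

Leading term ∝ h^4; use weight 16 = 2^4.
16×(-2.0163217124) − (-1.9760441691) = -30.2851032293
Divide by 2^4 − 1 = 15.
(16×(-2.0163217124) − (-1.9760441691))/(16 − 1) = -2.0190068820
Shift from A(h/2): −0.0026851696.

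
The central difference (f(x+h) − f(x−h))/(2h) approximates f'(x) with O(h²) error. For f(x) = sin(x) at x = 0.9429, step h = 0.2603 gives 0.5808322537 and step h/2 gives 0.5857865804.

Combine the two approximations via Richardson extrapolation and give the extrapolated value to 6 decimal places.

The method has order 2: 2^2 = 4.
Numerator 4*A(h/2) − A(h) = 4*0.5857865804 − 0.5808322537 = 1.7623140679
Divide by 2^2 − 1 = 3.
Extrapolated: 1.7623140679 / 3 = 0.5874380226

0.587438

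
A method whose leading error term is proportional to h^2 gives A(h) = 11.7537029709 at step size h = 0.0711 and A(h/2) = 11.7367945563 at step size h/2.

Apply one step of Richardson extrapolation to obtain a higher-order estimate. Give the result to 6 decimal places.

11.731158

r = 2: numerator weight 4, denominator 3.
4×11.7367945563 = 46.9471782252; 46.9471782252 − 11.7537029709 = 35.1934752543
R = 35.1934752543/3 = 11.7311584181
Gap between inputs: 1.691e-02; correction applied: −0.0056361382.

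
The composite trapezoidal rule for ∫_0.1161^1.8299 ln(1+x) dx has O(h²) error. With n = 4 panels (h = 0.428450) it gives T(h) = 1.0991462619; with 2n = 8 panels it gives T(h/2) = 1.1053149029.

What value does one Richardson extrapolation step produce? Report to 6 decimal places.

Leading term ∝ h^2; use weight 4 = 2^2.
Top: 4(1.1053149029) − (1.0991462619) = 3.3221133497
Denominator 4 − 1 = 3.
So the Richardson estimate is 1.1073711166.

1.107371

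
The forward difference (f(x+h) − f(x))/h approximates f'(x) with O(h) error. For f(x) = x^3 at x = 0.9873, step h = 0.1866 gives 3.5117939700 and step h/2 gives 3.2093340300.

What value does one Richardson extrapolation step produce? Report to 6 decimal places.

The method has order 1: 2^1 = 2.
2 × 3.2093340300 − 3.5117939700 = 2.9068740900
Extrapolated: 2.9068740900 / 1 = 2.9068740900

2.906874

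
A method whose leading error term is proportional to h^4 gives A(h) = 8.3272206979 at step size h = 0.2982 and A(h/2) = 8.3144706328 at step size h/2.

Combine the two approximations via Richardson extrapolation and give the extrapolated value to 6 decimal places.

r = 4, so 2^r = 16.
16 × 8.3144706328 = 133.0315301248; subtract 8.3272206979 → 124.7043094269
124.7043094269 ÷ 15 = 8.3136206285
Correction |R − A(h/2)| = 8.500e-04; gap |A(h/2) − A(h)| = 1.275e-02.

8.313621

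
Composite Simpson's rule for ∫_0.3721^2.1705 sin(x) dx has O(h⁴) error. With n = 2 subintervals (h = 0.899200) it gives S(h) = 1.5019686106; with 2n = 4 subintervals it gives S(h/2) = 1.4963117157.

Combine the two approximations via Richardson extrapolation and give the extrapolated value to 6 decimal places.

Method order is 4; weight 2^4 = 16.
2^4×A(h/2) = 23.9409874512; minus A(h) gives 22.4390188406.
(16×1.4963117157 − 1.5019686106)/(16 − 1) = 1.4959345894

1.495935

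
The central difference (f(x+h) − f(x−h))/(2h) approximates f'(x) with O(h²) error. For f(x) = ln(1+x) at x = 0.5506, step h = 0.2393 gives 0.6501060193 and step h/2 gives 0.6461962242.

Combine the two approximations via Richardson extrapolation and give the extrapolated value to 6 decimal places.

The method has order 2: 2^2 = 4.
A(h/2) − A(h) = 0.6461962242 − 0.6501060193 = -0.0039097951
Correction (A(h/2) − A(h))/(4 − 1) = (-0.0039097951)/3 = -0.0013032650
R = 0.6461962242 − 0.0013032650 = 0.6448929592
Correction |R − A(h/2)| = 1.303e-03; gap |A(h/2) − A(h)| = 3.910e-03.

0.644893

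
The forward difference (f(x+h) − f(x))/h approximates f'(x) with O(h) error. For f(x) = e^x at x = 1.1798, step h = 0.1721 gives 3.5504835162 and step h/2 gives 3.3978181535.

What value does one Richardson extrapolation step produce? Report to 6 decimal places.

With r = 1 the leading error scales as h^1, so the weight is 2^1 = 2.
A(h/2) − A(h) = 3.3978181535 − 3.5504835162 = -0.1526653627
Divide by 2^1 − 1 = 1: (-0.1526653627)/1 = -0.1526653627
R = A(h/2) + (A(h/2) − A(h))/1 = 3.3978181535 − 0.1526653627 = 3.2451527908

3.245153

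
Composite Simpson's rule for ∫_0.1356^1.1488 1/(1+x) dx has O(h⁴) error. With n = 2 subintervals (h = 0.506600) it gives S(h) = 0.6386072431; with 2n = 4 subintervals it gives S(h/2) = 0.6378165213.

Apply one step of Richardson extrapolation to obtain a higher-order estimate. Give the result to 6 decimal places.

0.637764

With r = 4 the leading error scales as h^4, so the weight is 2^4 = 16.
Difference of the inputs: 0.6378165213 − 0.6386072431 = -0.0007907218
Divide by 2^4 − 1 = 15: (-0.0007907218)/15 = -0.0000527148
R = A(h/2) + (A(h/2) − A(h))/15 = 0.6378165213 − 0.0000527148 = 0.6377638065
Correction |R − A(h/2)| = 5.271e-05; gap |A(h/2) − A(h)| = 7.907e-04.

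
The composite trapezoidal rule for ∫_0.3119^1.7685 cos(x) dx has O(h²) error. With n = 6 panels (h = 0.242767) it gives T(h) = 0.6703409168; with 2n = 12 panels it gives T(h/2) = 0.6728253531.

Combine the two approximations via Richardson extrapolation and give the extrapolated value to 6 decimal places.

r = 2, so 2^r = 4.
A(h/2) − A(h) = 0.6728253531 − 0.6703409168 = 0.0024844363
Correction (A(h/2) − A(h))/(4 − 1) = 0.0024844363/3 = 0.0008281454
R = 0.6728253531 + 0.0008281454 = 0.6736534985
Shift from A(h/2): +0.0008281454.

0.673653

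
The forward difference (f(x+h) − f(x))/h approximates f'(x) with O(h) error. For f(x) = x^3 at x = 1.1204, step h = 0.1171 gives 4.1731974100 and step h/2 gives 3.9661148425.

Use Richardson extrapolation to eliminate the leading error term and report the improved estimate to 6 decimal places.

The method has order 1: 2^1 = 2.
Difference of the inputs: 3.9661148425 − 4.1731974100 = -0.2070825675
Correction (A(h/2) − A(h))/(2 − 1) = (-0.2070825675)/1 = -0.2070825675
R = 3.9661148425 − 0.2070825675 = 3.7590322750

3.759032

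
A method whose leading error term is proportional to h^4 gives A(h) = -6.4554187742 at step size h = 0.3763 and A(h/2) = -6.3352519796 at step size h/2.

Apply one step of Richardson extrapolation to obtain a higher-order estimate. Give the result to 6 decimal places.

With r = 4 the leading error scales as h^4, so the weight is 2^4 = 16.
16*(-6.3352519796) − (-6.4554187742) = -94.9086128994
R = (-94.9086128994)/15 = -6.3272408600
Correction |R − A(h/2)| = 8.011e-03; gap |A(h/2) − A(h)| = 1.202e-01.

-6.327241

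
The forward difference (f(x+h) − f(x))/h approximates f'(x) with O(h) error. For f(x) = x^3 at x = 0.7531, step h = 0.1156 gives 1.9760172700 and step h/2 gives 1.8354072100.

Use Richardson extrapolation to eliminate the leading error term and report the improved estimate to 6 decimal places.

r = 1: numerator weight 2, denominator 1.
Top: 2(1.8354072100) − (1.9760172700) = 1.6947971500
R = 1.6947971500/1 = 1.6947971500

1.694797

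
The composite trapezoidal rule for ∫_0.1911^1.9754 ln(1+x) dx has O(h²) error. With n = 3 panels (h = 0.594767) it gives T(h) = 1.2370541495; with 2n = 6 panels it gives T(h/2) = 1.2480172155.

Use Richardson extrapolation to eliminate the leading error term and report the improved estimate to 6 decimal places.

1.251672

Error is O(h^2); halving h shrinks it by 2^2 = 4.
Weighted: 4.9920688620 − 1.2370541495 = 3.7550147125
Divide by 2^2 − 1 = 3.
R = 3.7550147125/3 = 1.2516715708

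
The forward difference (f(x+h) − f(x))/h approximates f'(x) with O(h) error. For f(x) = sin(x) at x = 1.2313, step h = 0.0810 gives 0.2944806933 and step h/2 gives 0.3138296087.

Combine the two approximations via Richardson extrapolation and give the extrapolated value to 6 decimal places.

0.333179

r = 1: numerator weight 2, denominator 1.
A(h/2) − A(h) = 0.3138296087 − 0.2944806933 = 0.0193489154
Divide by 2^1 − 1 = 1: 0.0193489154/1 = 0.0193489154
R = A(h/2) + (A(h/2) − A(h))/1 = 0.3138296087 + 0.0193489154 = 0.3331785241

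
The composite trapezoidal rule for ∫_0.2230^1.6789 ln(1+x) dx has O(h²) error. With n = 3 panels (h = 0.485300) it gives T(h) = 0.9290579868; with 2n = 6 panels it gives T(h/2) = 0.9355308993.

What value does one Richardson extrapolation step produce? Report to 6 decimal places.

r = 2, so 2^r = 4.
2^2*A(h/2) = 3.7421235972; minus A(h) gives 2.8130656104.
Divide by 2^2 − 1 = 3.
R = 2.8130656104/3 = 0.9376885368
Shift from A(h/2): +0.0021576375.

0.937689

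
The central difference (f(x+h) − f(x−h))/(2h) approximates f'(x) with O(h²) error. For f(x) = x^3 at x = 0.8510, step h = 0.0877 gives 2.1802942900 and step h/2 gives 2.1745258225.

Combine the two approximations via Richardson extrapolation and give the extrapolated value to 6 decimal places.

Order 2 gives 2^r = 4 and 2^r − 1 = 3.
Weighted: 8.6981032900 − 2.1802942900 = 6.5178090000
R = 6.5178090000/3 = 2.1726030000
Correction |R − A(h/2)| = 1.923e-03; gap |A(h/2) − A(h)| = 5.768e-03.

2.172603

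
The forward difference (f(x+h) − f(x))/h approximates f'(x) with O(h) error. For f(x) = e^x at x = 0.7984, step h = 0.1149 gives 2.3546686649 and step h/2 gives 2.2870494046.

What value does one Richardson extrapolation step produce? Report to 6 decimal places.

2.219430

Order 1 gives 2^r = 2 and 2^r − 1 = 1.
2·2.2870494046 = 4.5740988092; 4.5740988092 − 2.3546686649 = 2.2194301443
(2·2.2870494046 − 2.3546686649)/(2 − 1) = 2.2194301443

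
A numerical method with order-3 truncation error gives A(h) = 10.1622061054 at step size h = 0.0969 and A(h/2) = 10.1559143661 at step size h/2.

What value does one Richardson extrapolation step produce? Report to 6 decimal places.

10.155016

Method order is 3; weight 2^3 = 8.
Top: 8(10.1559143661) − (10.1622061054) = 71.0851088234
Divide by 2^3 − 1 = 7.
R = 71.0851088234/7 = 10.1550155462
Correction |R − A(h/2)| = 8.988e-04; gap |A(h/2) − A(h)| = 6.292e-03.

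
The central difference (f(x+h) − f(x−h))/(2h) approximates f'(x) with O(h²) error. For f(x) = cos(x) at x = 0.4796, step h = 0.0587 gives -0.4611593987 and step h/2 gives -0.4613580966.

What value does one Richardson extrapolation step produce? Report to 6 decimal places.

Order 2 gives 2^r = 4 and 2^r − 1 = 3.
A(h/2) − A(h) = -0.4613580966 − (-0.4611593987) = -0.0001986979
Divide by 2^2 − 1 = 3: (-0.0001986979)/3 = -0.0000662326
R = A(h/2) + (A(h/2) − A(h))/3 = -0.4613580966 − 0.0000662326 = -0.4614243292
Shift from A(h/2): −0.0000662326.

-0.461424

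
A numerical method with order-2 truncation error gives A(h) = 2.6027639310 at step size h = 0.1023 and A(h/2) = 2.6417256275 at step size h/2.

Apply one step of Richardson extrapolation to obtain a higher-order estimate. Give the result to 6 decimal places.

r = 2, so 2^r = 4.
Weighted: 10.5669025100 − 2.6027639310 = 7.9641385790
Divide by 2^2 − 1 = 3.
7.9641385790 ÷ 3 = 2.6547128597

2.654713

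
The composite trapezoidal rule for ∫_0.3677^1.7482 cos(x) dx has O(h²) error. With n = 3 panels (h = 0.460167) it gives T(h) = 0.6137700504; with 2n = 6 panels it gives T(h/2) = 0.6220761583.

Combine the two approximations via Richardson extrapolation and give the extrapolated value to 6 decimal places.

Order 2 gives 2^r = 4 and 2^r − 1 = 3.
A(h/2) − A(h) = 0.6220761583 − 0.6137700504 = 0.0083061079
Divide by 2^2 − 1 = 3: 0.0083061079/3 = 0.0027687026
R = 0.6220761583 + 0.0027687026 = 0.6248448609

0.624845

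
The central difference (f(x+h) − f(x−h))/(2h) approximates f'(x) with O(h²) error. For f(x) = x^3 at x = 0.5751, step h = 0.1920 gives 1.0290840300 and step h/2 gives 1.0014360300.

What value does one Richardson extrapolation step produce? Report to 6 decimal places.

With r = 2 the leading error scales as h^2, so the weight is 2^2 = 4.
Top: 4(1.0014360300) − (1.0290840300) = 2.9766600900
R = 2.9766600900/3 = 0.9922200300

0.992220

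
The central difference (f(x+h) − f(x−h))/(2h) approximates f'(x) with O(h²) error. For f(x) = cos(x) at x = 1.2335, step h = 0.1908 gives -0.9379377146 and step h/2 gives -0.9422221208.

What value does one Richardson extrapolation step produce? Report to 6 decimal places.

Order 2 gives 2^r = 4 and 2^r − 1 = 3.
Numerator 4×A(h/2) − A(h) = 4×(-0.9422221208) − (-0.9379377146) = -2.8309507686
Denominator 4 − 1 = 3.
So the Richardson estimate is -0.9436502562.

-0.943650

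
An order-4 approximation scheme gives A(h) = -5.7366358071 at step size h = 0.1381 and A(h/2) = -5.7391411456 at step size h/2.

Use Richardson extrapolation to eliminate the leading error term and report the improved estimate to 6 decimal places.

-5.739308

r = 4, so 2^r = 16.
Weighted: (-91.8262583296) − (-5.7366358071) = -86.0896225225
(16 × (-5.7391411456) − (-5.7366358071))/(16 − 1) = -5.7393081682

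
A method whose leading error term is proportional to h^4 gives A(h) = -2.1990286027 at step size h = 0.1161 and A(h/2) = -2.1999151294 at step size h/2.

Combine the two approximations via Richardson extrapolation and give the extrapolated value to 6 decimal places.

-2.199974

r = 4, so 2^r = 16.
16*(-2.1999151294) = -35.1986420704; (-35.1986420704) − (-2.1990286027) = -32.9996134677
Denominator 16 − 1 = 15.
(16*(-2.1999151294) − (-2.1990286027))/(16 − 1) = -2.1999742312
Gap between inputs: 8.865e-04; correction applied: −0.0000591018.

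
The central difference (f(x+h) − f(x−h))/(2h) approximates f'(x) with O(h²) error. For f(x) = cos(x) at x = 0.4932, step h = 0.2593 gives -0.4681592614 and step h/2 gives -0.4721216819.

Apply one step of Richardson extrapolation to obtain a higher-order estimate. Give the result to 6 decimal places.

-0.473442

The method has order 2: 2^2 = 4.
2^2×A(h/2) = -1.8884867276; minus A(h) gives -1.4203274662.
Denominator 4 − 1 = 3.
(4×(-0.4721216819) − (-0.4681592614))/(4 − 1) = -0.4734424887
Gap between inputs: 3.962e-03; correction applied: −0.0013208068.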